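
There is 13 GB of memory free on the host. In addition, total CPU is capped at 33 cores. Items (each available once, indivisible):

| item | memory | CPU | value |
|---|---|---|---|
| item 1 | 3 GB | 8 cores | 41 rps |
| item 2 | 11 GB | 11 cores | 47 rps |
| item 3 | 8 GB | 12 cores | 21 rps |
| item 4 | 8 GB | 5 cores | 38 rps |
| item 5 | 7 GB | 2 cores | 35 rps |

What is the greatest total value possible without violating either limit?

Feasible sets respecting both limits:
- item 1+item 4: memory 11, CPU 13, value 79
- item 1+item 5: memory 10, CPU 10, value 76
- item 1+item 3: memory 11, CPU 20, value 62
Best: 79 rps.

79 rps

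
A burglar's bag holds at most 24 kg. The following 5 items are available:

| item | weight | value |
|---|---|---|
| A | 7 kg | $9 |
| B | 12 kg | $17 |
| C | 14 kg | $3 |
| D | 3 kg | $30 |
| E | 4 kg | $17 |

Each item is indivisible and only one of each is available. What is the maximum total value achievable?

Check high-value combinations within 24 kg:
- B+D+E: weight 12+3+4=19, value 17+30+17=64
- A+D+E: weight 7+3+4=14, value 9+30+17=56
- A+B+D: weight 7+12+3=22, value 9+17+30=56
Best: $64.

$64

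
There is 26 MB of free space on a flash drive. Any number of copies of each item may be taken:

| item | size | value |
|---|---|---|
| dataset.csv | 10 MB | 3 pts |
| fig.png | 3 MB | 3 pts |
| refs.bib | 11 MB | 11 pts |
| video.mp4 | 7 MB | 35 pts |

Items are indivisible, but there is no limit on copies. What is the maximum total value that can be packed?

Best value-per-unit is video.mp4 at 35/7; filling with it alone gives 3×35 = 105.
Optimal mix: 1×fig.png + 3×video.mp4 → size 24, value 108.

108 pts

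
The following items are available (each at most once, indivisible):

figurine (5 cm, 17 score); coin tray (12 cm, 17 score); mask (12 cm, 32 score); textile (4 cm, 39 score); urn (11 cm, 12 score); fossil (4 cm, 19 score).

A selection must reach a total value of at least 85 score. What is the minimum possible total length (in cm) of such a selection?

20

Subsets with value ≥ 85, sorted by total length:
- mask+textile+fossil: length 20, value 90
- figurine+mask+textile: length 21, value 88
- figurine+textile+urn+fossil: length 24, value 87
Minimum length: 20 cm.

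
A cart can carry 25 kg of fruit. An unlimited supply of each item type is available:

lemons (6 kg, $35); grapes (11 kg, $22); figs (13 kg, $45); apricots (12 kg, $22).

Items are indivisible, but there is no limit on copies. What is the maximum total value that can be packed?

$140

Best value-per-unit is lemons at 35/6, and filling with it alone uses weight 4×6=24. No mix of the others beats 4×35 = 140.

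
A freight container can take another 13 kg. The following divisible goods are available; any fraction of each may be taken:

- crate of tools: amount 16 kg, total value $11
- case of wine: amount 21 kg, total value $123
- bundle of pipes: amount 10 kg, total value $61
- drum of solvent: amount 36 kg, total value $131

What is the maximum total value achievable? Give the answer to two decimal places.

78.57

Take in order of value per unit:
- bundle of pipes (61/10 per unit): all 10 → value 61, running total 61.00
- case of wine (123/21 per unit): 3 of 21 → value 3×123/21 = 17.5714, running total 78.57
Total 78.57.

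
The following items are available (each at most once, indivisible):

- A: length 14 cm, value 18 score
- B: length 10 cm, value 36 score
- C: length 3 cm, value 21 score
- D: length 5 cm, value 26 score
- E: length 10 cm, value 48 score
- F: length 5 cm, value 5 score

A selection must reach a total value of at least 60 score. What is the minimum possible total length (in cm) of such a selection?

Subsets with value ≥ 60, sorted by total length:
- C+E: length 13, value 69
- D+E: length 15, value 74
Minimum length: 13 cm.

13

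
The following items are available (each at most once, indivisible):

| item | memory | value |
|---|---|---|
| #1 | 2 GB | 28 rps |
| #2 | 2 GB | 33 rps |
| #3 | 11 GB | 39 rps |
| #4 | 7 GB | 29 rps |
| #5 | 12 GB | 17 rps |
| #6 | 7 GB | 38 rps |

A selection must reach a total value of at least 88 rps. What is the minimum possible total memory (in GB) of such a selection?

Subsets with value ≥ 88, sorted by total memory:
- #1+#2+#6: memory 11, value 99
- #1+#2+#4: memory 11, value 90
- #1+#2+#3: memory 15, value 100
- #2+#4+#6: memory 16, value 100
Minimum memory: 11 GB.

11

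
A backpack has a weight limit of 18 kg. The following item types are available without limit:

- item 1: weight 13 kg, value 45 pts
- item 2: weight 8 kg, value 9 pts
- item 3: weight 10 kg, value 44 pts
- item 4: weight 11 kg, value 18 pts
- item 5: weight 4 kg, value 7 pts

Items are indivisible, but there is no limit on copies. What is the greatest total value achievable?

58 pts

Best value-per-unit is item 3 at 44/10; filling with it alone gives 1×44 = 44.
Optimal mix: 1×item 3 + 2×item 5 → weight 18, value 58.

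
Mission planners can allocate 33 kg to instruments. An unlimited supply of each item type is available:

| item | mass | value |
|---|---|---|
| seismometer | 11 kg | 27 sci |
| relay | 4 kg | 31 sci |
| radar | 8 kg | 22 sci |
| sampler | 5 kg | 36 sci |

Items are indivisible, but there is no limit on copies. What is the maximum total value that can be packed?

Best value-per-unit is relay at 31/4; filling with it alone gives 8×31 = 248.
Optimal mix: 7×relay + 1×sampler → mass 33, value 253.

253 sci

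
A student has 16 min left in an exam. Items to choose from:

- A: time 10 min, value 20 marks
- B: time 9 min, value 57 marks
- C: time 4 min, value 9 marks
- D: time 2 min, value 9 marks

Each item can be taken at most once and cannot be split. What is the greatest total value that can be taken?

This is a 0/1 knapsack; check combinations near the capacity.
- B+C+D: time 9+4+2=15, value 57+9+9=75
- B+D: time 9+2=11, value 57+9=66
- B+C: time 9+4=13, value 57+9=66
- B: time 9, value 57
Best: 75 marks.

75 marks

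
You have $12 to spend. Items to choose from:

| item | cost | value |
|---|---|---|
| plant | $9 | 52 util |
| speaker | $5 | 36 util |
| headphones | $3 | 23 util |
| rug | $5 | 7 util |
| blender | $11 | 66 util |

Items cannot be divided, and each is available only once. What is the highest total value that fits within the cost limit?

75 util

Check high-value combinations within $12:
- plant+headphones: cost 9+3=12, value 52+23=75
- blender: cost 11, value 66
- speaker+headphones: cost 5+3=8, value 36+23=59
- plant: cost 9, value 52
- speaker+rug: cost 5+5=10, value 36+7=43
Best: 75 util.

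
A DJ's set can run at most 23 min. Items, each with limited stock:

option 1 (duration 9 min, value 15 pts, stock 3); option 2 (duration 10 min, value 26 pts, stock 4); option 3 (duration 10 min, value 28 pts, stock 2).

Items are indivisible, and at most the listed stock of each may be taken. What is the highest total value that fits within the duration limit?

56 pts

Top feasible selections:
- 2×option 3: duration 20, value 56
- 1×option 2 + 1×option 3: duration 20, value 54
Best: 56 pts.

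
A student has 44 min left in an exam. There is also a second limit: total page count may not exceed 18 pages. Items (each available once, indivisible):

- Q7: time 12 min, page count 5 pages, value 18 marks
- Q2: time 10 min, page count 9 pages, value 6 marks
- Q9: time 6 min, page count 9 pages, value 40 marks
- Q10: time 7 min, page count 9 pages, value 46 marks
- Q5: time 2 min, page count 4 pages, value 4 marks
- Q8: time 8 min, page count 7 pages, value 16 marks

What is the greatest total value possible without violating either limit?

Feasible sets respecting both limits:
- Q9+Q10: time 13, page count 18, value 86
- Q7+Q10+Q5: time 21, page count 18, value 68
- Q7+Q10: time 19, page count 14, value 64
- Q7+Q9+Q5: time 20, page count 18, value 62
Best: 86 marks.

86 marks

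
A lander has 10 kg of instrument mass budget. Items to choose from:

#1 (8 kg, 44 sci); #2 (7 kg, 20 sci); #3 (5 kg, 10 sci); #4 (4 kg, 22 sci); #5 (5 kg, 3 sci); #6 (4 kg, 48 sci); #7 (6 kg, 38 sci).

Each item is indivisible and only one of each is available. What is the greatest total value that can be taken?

Check high-value combinations within 10 kg:
- #6+#7: mass 4+6=10, value 48+38=86
- #4+#6: mass 4+4=8, value 22+48=70
- #4+#7: mass 4+6=10, value 22+38=60
- #3+#6: mass 5+4=9, value 10+48=58
- #5+#6: mass 5+4=9, value 3+48=51
Best: 86 sci.

86 sci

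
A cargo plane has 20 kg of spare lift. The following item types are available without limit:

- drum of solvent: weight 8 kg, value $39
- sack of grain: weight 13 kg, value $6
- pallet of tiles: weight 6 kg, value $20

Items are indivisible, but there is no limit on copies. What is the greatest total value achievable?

Best value-per-unit is drum of solvent at 39/8; filling with it alone gives 2×39 = 78.
Optimal mix: 1×drum of solvent + 2×pallet of tiles → weight 20, value 79.

$79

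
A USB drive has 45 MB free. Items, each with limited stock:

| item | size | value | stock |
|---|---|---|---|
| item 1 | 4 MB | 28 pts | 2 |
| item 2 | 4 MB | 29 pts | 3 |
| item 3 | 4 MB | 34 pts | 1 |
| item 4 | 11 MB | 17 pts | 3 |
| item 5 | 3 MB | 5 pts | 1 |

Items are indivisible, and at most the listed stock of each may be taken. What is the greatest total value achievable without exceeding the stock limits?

Top feasible selections:
- 2×item 1 + 3×item 2 + 1×item 3 + 1×item 4 + 1×item 5: size 38, value 199
- 2×item 1 + 3×item 2 + 1×item 3 + 1×item 4: size 35, value 194
Best: 199 pts.

199 pts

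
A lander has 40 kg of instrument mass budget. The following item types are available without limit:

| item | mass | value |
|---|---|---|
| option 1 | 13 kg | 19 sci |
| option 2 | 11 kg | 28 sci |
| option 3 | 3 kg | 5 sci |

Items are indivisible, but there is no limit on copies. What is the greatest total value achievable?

94 sci

Best value-per-unit is option 2 at 28/11; filling with it alone gives 3×28 = 84.
Optimal mix: 3×option 2 + 2×option 3 → mass 39, value 94.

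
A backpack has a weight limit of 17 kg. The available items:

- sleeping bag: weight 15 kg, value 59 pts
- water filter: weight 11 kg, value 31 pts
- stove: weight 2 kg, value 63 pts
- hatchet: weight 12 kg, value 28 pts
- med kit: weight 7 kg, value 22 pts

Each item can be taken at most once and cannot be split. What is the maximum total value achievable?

Check high-value combinations within 17 kg:
- sleeping bag+stove: weight 15+2=17, value 59+63=122
- water filter+stove: weight 11+2=13, value 31+63=94
- stove+hatchet: weight 2+12=14, value 63+28=91
Best: 122 pts.

122 pts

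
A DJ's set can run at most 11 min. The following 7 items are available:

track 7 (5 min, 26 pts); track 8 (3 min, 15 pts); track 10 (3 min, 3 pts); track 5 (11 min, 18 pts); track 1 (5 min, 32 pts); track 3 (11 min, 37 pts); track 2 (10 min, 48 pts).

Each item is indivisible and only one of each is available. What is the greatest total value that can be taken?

Check high-value combinations within 11 min:
- track 7+track 1: duration 5+5=10, value 26+32=58
- track 8+track 10+track 1: duration 3+3+5=11, value 15+3+32=50
- track 2: duration 10, value 48
- track 8+track 1: duration 3+5=8, value 15+32=47
- track 7+track 8+track 10: duration 5+3+3=11, value 26+15+3=44
Best: 58 pts.

58 pts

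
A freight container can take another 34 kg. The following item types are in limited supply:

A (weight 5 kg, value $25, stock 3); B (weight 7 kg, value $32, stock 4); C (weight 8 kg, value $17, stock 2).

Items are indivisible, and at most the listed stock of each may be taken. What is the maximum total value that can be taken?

$153

Top feasible selections:
- 1×A + 4×B: weight 33, value 153
- 2×A + 3×B: weight 31, value 146
Best: $153.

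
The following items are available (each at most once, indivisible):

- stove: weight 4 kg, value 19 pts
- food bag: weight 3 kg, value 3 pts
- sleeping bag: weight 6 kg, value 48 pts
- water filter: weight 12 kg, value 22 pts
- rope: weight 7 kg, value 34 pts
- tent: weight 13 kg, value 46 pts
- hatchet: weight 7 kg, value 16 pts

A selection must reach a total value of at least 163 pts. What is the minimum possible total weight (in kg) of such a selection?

Subsets with value ≥ 163, sorted by total weight:
- stove+sleeping bag+rope+tent+hatchet: weight 37, value 163
- stove+food bag+sleeping bag+rope+tent+hatchet: weight 40, value 166
Minimum weight: 37 kg.

37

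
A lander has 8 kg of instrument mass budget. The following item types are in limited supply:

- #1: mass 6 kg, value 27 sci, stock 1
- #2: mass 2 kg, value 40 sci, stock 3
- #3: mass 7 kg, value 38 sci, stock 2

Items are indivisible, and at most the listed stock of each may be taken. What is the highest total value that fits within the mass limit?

Best selections within mass 8 and stock limits:
- 3×#2: mass 6, value 120
- 2×#2: mass 4, value 80
Best: 120 sci.

120 sci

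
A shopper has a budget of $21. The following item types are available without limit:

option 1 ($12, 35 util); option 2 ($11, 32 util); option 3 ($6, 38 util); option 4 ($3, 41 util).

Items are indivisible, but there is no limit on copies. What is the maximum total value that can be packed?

Best value-per-unit is option 4 at 41/3, and filling with it alone uses cost 7×3=21. No mix of the others beats 7×41 = 287.

287 util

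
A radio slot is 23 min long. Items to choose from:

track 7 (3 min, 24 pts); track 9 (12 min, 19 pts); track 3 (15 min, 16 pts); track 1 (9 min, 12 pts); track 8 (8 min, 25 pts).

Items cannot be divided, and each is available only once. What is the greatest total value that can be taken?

Check high-value combinations within 23 min:
- track 7+track 9+track 8: duration 3+12+8=23, value 24+19+25=68
- track 7+track 1+track 8: duration 3+9+8=20, value 24+12+25=61
- track 7+track 8: duration 3+8=11, value 24+25=49
Best: 68 pts.

68 pts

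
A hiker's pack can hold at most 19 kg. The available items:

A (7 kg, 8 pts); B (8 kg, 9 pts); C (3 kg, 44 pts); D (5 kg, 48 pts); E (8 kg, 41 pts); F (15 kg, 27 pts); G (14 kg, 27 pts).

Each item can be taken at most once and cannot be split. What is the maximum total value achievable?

Check high-value combinations within 19 kg:
- C+D+E: weight 3+5+8=16, value 44+48+41=133
- B+C+D: weight 8+3+5=16, value 9+44+48=101
- A+C+D: weight 7+3+5=15, value 8+44+48=100
- B+C+E: weight 8+3+8=19, value 9+44+41=94
- A+C+E: weight 7+3+8=18, value 8+44+41=93
Best: 133 pts.

133 pts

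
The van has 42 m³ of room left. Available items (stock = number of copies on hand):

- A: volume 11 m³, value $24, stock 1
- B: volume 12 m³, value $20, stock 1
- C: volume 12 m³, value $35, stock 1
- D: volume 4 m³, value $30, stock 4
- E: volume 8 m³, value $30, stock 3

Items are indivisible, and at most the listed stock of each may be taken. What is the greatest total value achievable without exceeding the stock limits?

$210

Top feasible selections:
- 4×D + 3×E: volume 40, value 210
- 1×C + 4×D + 1×E: volume 36, value 185
- 1×C + 3×D + 2×E: volume 40, value 185
Best: $210.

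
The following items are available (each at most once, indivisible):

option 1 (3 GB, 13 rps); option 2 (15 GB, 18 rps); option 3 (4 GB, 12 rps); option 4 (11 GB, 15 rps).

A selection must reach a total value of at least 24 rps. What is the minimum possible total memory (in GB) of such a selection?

Subsets with value ≥ 24, sorted by total memory:
- option 1+option 3: memory 7, value 25
- option 1+option 4: memory 14, value 28
- option 3+option 4: memory 15, value 27
- option 1+option 3+option 4: memory 18, value 40
Minimum memory: 7 GB.

7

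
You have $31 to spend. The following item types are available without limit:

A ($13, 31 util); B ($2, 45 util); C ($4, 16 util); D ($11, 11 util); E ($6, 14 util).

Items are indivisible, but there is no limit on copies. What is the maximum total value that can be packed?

Best value-per-unit is B at 45/2, and filling with it alone uses cost 15×2=30. No mix of the others beats 15×45 = 675.

675 util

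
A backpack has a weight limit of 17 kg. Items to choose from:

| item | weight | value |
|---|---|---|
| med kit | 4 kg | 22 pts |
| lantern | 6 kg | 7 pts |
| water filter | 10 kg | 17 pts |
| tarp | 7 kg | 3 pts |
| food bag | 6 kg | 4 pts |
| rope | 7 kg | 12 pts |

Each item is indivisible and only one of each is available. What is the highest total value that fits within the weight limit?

Check high-value combinations within 17 kg:
- med kit+lantern+rope: weight 4+6+7=17, value 22+7+12=41
- med kit+water filter: weight 4+10=14, value 22+17=39
- med kit+food bag+rope: weight 4+6+7=17, value 22+4+12=38
- med kit+rope: weight 4+7=11, value 22+12=34
- med kit+lantern+food bag: weight 4+6+6=16, value 22+7+4=33
Best: 41 pts.

41 pts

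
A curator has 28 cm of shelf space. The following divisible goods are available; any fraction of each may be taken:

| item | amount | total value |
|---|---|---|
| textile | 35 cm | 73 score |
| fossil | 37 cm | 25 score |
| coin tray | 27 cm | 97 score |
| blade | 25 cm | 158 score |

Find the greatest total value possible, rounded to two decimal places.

168.78

Take in order of value per unit:
- blade (158/25 per unit): all 25 → value 158, running total 158.00
- coin tray (97/27 per unit): 3 of 27 → value 3×97/27 = 10.7778, running total 168.78
Total 168.78.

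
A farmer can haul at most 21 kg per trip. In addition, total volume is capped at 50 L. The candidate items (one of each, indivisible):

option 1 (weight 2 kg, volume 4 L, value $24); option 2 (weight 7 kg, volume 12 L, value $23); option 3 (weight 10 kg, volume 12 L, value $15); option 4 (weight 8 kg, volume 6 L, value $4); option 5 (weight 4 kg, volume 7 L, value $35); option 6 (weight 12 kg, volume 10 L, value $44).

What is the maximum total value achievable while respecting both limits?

Feasible sets respecting both limits:
- option 1+option 5+option 6: weight 18, volume 21, value 103
- option 1+option 2+option 6: weight 21, volume 26, value 91
- option 1+option 2+option 4+option 5: weight 21, volume 29, value 86
- option 1+option 2+option 5: weight 13, volume 23, value 82
Best: $103.

$103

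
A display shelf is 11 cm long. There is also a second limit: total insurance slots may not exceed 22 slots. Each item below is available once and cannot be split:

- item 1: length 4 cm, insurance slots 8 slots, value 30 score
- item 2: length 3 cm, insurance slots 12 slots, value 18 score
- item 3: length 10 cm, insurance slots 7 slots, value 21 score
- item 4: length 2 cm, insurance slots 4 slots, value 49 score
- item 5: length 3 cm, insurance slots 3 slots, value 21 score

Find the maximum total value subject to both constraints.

100 score

Feasible sets respecting both limits:
- item 1+item 4+item 5: length 9, insurance slots 15, value 100
- item 2+item 4+item 5: length 8, insurance slots 19, value 88
- item 1+item 4: length 6, insurance slots 12, value 79
Best: 100 score.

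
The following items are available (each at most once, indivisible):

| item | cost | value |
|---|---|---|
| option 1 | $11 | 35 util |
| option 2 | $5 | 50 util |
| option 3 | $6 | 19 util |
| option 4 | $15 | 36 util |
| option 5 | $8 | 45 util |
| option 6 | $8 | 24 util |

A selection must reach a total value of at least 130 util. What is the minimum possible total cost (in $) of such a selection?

Subsets with value ≥ 130, sorted by total cost:
- option 1+option 2+option 5: cost 24, value 130
- option 2+option 3+option 5+option 6: cost 27, value 138
Minimum cost: 24 $.

24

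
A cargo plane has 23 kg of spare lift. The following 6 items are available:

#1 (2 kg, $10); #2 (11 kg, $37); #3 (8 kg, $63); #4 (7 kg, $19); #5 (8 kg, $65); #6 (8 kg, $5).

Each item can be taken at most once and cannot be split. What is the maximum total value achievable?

$147

This is a 0/1 knapsack; check combinations near the capacity.
- #3+#4+#5: weight 8+7+8=23, value 63+19+65=147
- #1+#3+#5: weight 2+8+8=18, value 10+63+65=138
- #3+#5: weight 8+8=16, value 63+65=128
- #1+#2+#5: weight 2+11+8=21, value 10+37+65=112
Best: $147.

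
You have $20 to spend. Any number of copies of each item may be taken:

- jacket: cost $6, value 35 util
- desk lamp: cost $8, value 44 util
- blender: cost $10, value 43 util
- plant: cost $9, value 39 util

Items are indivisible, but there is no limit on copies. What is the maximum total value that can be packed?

Best value-per-unit is jacket at 35/6; filling with it alone gives 3×35 = 105.
Optimal mix: 2×jacket + 1×desk lamp → cost 20, value 114.

114 util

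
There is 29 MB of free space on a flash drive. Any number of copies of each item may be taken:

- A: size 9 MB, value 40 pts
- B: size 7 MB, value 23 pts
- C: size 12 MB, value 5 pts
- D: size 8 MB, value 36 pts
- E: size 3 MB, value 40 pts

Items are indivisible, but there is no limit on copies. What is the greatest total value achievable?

360 pts

Best value-per-unit is E at 40/3, and filling with it alone uses size 9×3=27. No mix of the others beats 9×40 = 360.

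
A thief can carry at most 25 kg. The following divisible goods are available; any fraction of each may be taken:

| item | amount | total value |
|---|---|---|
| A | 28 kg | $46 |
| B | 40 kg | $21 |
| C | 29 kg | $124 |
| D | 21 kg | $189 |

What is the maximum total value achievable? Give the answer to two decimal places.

Take in order of value per unit:
- D (189/21 per unit): all 21 → value 189, running total 189.00
- C (124/29 per unit): 4 of 29 → value 4×124/29 = 17.1034, running total 206.10
Total 206.10.

206.10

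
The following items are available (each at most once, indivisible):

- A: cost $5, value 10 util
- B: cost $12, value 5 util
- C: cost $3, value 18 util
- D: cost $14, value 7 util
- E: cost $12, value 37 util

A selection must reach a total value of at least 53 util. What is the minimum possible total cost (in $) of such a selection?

15

Subsets with value ≥ 53, sorted by total cost:
- C+E: cost 15, value 55
- A+C+E: cost 20, value 65
Minimum cost: 15 $.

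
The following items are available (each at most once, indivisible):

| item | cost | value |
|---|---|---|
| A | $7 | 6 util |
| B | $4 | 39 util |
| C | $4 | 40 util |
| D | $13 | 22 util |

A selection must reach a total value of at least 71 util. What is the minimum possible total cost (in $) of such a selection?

Subsets with value ≥ 71, sorted by total cost:
- B+C: cost 8, value 79
- A+B+C: cost 15, value 85
- B+C+D: cost 21, value 101
- A+B+C+D: cost 28, value 107
Minimum cost: 8 $.

8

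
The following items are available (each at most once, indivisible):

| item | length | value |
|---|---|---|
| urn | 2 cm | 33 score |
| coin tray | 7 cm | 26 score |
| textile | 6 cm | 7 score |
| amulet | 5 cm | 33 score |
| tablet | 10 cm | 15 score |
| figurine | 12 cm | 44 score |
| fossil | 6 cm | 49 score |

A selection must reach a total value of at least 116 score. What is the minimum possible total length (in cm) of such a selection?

19

Subsets with value ≥ 116, sorted by total length:
- urn+textile+amulet+fossil: length 19, value 122
- urn+coin tray+amulet+fossil: length 20, value 141
Minimum length: 19 cm.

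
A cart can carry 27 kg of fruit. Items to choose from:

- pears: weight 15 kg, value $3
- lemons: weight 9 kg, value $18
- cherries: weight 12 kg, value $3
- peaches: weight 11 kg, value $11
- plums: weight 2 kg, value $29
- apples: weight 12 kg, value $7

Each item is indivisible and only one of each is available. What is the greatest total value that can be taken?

$58

Check high-value combinations within 27 kg:
- lemons+peaches+plums: weight 9+11+2=22, value 18+11+29=58
- lemons+plums+apples: weight 9+2+12=23, value 18+29+7=54
- lemons+cherries+plums: weight 9+12+2=23, value 18+3+29=50
Best: $58.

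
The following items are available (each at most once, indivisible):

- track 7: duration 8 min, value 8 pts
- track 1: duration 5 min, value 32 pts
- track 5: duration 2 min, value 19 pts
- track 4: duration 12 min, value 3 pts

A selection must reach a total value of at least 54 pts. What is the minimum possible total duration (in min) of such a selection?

15

Subsets with value ≥ 54, sorted by total duration:
- track 7+track 1+track 5: duration 15, value 59
- track 1+track 5+track 4: duration 19, value 54
- track 7+track 1+track 5+track 4: duration 27, value 62
Minimum duration: 15 min.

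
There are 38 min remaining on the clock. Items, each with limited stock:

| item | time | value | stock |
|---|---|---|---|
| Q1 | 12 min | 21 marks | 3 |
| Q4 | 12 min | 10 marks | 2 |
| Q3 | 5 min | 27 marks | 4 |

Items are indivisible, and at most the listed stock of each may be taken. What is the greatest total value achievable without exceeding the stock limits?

129 marks

Top feasible selections:
- 1×Q1 + 4×Q3: time 32, value 129
- 1×Q4 + 4×Q3: time 32, value 118
- 4×Q3: time 20, value 108
Best: 129 marks.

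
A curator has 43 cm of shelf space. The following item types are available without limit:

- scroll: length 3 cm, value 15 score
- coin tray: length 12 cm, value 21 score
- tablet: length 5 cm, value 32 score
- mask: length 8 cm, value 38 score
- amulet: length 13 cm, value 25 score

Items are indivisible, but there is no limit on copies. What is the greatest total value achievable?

271 score

Best value-per-unit is tablet at 32/5; filling with it alone gives 8×32 = 256.
Optimal mix: 1×scroll + 8×tablet → length 43, value 271.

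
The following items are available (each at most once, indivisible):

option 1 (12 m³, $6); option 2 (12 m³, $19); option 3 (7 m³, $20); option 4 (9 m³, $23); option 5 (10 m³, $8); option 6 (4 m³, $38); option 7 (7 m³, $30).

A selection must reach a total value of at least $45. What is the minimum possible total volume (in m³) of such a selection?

11

Subsets with value ≥ 45, sorted by total volume:
- option 6+option 7: volume 11, value 68
- option 3+option 6: volume 11, value 58
Minimum volume: 11 m³.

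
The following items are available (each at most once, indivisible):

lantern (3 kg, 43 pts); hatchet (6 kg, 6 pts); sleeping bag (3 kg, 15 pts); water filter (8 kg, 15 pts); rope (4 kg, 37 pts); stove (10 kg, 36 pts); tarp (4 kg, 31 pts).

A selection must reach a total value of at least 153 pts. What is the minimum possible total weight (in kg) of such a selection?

Subsets with value ≥ 153, sorted by total weight:
- lantern+sleeping bag+rope+stove+tarp: weight 24, value 162
- lantern+hatchet+rope+stove+tarp: weight 27, value 153
- lantern+water filter+rope+stove+tarp: weight 29, value 162
Minimum weight: 24 kg.

24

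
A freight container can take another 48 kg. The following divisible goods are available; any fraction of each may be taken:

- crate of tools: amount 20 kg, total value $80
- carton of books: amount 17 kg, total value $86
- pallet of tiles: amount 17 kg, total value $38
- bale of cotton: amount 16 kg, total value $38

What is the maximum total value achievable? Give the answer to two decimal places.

192.13

Take in order of value per unit:
- carton of books (86/17 per unit): all 17 → value 86, running total 86.00
- crate of tools (80/20 per unit): all 20 → value 80, running total 166.00
- bale of cotton (38/16 per unit): 11 of 16 → value 11×38/16 = 26.1250, running total 192.13
Total 192.13.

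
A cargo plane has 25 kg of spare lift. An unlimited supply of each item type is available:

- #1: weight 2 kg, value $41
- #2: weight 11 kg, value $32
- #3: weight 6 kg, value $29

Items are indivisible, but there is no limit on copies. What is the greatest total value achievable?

$492

Best value-per-unit is #1 at 41/2, and filling with it alone uses weight 12×2=24. No mix of the others beats 12×41 = 492.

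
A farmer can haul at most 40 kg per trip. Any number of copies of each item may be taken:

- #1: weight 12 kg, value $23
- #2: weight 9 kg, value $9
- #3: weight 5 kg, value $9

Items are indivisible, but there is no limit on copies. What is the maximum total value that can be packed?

$73

Best value-per-unit is #1 at 23/12; filling with it alone gives 3×23 = 69.
Optimal mix: 2×#1 + 3×#3 → weight 39, value 73.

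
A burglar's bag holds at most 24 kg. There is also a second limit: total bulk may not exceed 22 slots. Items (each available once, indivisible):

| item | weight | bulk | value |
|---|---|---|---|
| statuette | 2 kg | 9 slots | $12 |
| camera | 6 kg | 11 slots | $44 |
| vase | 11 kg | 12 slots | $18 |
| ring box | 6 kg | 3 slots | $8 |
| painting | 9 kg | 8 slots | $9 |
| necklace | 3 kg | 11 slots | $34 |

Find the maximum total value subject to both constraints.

Feasible sets respecting both limits:
- camera+necklace: weight 9, bulk 22, value 78
- camera+ring box+painting: weight 21, bulk 22, value 61
- statuette+camera: weight 8, bulk 20, value 56
- camera+painting: weight 15, bulk 19, value 53
Best: $78.

$78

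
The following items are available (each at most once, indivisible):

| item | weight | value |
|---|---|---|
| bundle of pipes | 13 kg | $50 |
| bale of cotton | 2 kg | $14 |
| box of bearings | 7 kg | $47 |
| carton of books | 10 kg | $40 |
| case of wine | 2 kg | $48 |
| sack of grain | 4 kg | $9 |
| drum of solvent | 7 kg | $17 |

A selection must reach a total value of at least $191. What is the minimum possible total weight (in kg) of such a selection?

Subsets with value ≥ 191, sorted by total weight:
- bundle of pipes+bale of cotton+box of bearings+carton of books+case of wine: weight 34, value 199
- bundle of pipes+box of bearings+carton of books+case of wine+sack of grain: weight 36, value 194
- bundle of pipes+bale of cotton+box of bearings+carton of books+case of wine+sack of grain: weight 38, value 208
Minimum weight: 34 kg.

34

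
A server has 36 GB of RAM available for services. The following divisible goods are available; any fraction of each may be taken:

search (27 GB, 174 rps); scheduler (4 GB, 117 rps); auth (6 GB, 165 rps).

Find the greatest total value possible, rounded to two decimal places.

449.56

Take in order of value per unit:
- scheduler (117/4 per unit): all 4 → value 117, running total 117.00
- auth (165/6 per unit): all 6 → value 165, running total 282.00
- search (174/27 per unit): 26 of 27 → value 26×174/27 = 167.5556, running total 449.56
Total 449.56.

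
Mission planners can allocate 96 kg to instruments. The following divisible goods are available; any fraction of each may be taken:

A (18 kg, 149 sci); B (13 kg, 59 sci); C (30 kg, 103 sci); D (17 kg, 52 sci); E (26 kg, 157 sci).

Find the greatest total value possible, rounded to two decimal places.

495.53

Take in order of value per unit:
- A (149/18 per unit): all 18 → value 149, running total 149.00
- E (157/26 per unit): all 26 → value 157, running total 306.00
- B (59/13 per unit): all 13 → value 59, running total 365.00
- C (103/30 per unit): all 30 → value 103, running total 468.00
- D (52/17 per unit): 9 of 17 → value 9×52/17 = 27.5294, running total 495.53
Total 495.53.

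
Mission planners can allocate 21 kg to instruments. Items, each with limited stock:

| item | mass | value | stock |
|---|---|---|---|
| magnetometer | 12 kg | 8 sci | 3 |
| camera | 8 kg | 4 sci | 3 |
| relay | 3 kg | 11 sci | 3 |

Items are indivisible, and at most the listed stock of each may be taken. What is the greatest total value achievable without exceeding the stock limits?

Top feasible selections:
- 1×magnetometer + 3×relay: mass 21, value 41
- 1×camera + 3×relay: mass 17, value 37
- 3×relay: mass 9, value 33
- 1×magnetometer + 2×relay: mass 18, value 30
Best: 41 sci.

41 sci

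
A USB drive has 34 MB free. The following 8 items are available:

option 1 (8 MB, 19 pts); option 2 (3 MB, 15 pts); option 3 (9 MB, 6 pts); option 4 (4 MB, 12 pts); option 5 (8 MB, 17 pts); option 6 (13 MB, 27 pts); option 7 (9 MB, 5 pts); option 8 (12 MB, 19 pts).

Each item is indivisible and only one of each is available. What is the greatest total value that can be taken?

78 pts

Check high-value combinations within 34 MB:
- option 1+option 2+option 5+option 6: size 8+3+8+13=32, value 19+15+17+27=78
- option 1+option 4+option 5+option 6: size 8+4+8+13=33, value 19+12+17+27=75
- option 1+option 2+option 4+option 6: size 8+3+4+13=28, value 19+15+12+27=73
- option 2+option 4+option 6+option 8: size 3+4+13+12=32, value 15+12+27+19=73
Best: 78 pts.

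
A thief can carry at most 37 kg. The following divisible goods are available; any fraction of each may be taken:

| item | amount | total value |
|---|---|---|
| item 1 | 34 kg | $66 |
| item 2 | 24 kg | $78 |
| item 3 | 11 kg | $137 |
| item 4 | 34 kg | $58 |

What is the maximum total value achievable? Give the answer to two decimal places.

Take in order of value per unit:
- item 3 (137/11 per unit): all 11 → value 137, running total 137.00
- item 2 (78/24 per unit): all 24 → value 78, running total 215.00
- item 1 (66/34 per unit): 2 of 34 → value 2×66/34 = 3.8824, running total 218.88
Total 218.88.

218.88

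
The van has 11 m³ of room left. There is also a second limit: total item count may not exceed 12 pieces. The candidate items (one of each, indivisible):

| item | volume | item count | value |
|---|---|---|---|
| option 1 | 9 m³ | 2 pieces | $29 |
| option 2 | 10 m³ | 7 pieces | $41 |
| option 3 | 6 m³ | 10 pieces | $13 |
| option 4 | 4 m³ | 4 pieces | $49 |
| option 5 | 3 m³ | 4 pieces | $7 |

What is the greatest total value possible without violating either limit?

Feasible sets respecting both limits:
- option 4+option 5: volume 7, item count 8, value 56
- option 4: volume 4, item count 4, value 49
- option 2: volume 10, item count 7, value 41
- option 1: volume 9, item count 2, value 29
Best: $56.

$56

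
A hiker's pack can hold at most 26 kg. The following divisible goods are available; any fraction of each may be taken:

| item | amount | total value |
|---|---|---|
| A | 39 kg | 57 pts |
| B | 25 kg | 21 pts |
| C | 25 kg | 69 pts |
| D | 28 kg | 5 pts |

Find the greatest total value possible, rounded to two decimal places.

Take in order of value per unit:
- C (69/25 per unit): all 25 → value 69, running total 69.00
- A (57/39 per unit): 1 of 39 → value 1×57/39 = 1.4615, running total 70.46
Total 70.46.

70.46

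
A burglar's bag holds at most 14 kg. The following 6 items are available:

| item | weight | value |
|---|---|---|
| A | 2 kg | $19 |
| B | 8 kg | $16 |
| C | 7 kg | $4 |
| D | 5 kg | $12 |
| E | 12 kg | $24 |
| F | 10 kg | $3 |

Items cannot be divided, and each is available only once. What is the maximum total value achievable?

Check high-value combinations within 14 kg:
- A+E: weight 2+12=14, value 19+24=43
- A+B: weight 2+8=10, value 19+16=35
- A+C+D: weight 2+7+5=14, value 19+4+12=35
- A+D: weight 2+5=7, value 19+12=31
Best: $43.

$43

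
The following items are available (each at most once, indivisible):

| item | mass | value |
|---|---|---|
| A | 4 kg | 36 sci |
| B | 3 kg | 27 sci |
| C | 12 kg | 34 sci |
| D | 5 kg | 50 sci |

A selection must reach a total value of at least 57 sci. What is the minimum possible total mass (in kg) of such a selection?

Subsets with value ≥ 57, sorted by total mass:
- A+B: mass 7, value 63
- B+D: mass 8, value 77
- A+D: mass 9, value 86
- A+B+D: mass 12, value 113
Minimum mass: 7 kg.

7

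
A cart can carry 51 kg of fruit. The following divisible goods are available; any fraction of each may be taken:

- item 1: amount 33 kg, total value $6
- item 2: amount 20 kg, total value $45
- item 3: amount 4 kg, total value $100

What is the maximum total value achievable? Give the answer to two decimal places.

149.91

Take in order of value per unit:
- item 3 (100/4 per unit): all 4 → value 100, running total 100.00
- item 2 (45/20 per unit): all 20 → value 45, running total 145.00
- item 1 (6/33 per unit): 27 of 33 → value 27×6/33 = 4.9091, running total 149.91
Total 149.91.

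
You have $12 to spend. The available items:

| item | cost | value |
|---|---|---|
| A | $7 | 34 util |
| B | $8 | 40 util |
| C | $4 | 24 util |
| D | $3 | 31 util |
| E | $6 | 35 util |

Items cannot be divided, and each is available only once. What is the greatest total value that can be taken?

Check high-value combinations within $12:
- B+D: cost 8+3=11, value 40+31=71
- D+E: cost 3+6=9, value 31+35=66
- A+D: cost 7+3=10, value 34+31=65
- B+C: cost 8+4=12, value 40+24=64
- C+E: cost 4+6=10, value 24+35=59
Best: 71 util.

71 util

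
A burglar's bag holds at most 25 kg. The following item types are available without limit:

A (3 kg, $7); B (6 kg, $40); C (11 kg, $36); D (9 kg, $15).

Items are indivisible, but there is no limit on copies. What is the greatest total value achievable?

$160

Best value-per-unit is B at 40/6, and filling with it alone uses weight 4×6=24. No mix of the others beats 4×40 = 160.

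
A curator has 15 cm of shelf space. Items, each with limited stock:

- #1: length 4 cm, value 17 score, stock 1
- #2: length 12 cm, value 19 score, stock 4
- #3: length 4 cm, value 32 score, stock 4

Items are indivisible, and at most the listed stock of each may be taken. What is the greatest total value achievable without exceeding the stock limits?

Best selections within length 15 and stock limits:
- 3×#3: length 12, value 96
- 1×#1 + 2×#3: length 12, value 81
- 2×#3: length 8, value 64
- 1×#1 + 1×#3: length 8, value 49
Best: 96 score.

96 score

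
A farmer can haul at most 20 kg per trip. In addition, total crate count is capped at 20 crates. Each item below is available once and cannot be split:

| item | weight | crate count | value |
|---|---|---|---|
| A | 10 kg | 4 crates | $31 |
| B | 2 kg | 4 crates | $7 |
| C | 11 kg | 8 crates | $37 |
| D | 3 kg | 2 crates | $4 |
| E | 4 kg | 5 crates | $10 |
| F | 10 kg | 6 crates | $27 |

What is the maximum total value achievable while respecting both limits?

Feasible sets respecting both limits:
- B+C+D+E: weight 20, crate count 19, value 58
- A+F: weight 20, crate count 10, value 58
- B+C+E: weight 17, crate count 17, value 54
Best: $58.

$58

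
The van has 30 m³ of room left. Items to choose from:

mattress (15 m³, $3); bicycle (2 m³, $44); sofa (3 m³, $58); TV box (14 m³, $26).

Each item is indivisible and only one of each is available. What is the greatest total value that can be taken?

$128

Check high-value combinations within 30 m³:
- bicycle+sofa+TV box: volume 2+3+14=19, value 44+58+26=128
- mattress+bicycle+sofa: volume 15+2+3=20, value 3+44+58=105
- bicycle+sofa: volume 2+3=5, value 44+58=102
- sofa+TV box: volume 3+14=17, value 58+26=84
- bicycle+TV box: volume 2+14=16, value 44+26=70
Best: $128.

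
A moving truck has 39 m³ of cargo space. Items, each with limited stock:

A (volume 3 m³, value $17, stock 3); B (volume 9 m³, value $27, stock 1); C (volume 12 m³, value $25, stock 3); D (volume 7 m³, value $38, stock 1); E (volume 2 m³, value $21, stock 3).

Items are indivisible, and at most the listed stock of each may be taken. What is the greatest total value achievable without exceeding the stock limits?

$179

Best selections within volume 39 and stock limits:
- 3×A + 1×B + 1×D + 3×E: volume 31, value 179
- 3×A + 1×C + 1×D + 3×E: volume 34, value 177
- 1×A + 1×B + 1×C + 1×D + 3×E: volume 37, value 170
Best: $179.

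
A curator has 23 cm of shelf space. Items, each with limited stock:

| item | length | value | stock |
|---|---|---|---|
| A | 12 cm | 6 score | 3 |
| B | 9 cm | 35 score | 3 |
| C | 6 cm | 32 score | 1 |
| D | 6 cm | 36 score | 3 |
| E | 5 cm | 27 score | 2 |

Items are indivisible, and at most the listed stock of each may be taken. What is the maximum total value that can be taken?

135 score

Best selections within length 23 and stock limits:
- 3×D + 1×E: length 23, value 135
- 1×C + 2×D + 1×E: length 23, value 131
- 2×D + 2×E: length 22, value 126
- 1×C + 1×D + 2×E: length 22, value 122
Best: 135 score.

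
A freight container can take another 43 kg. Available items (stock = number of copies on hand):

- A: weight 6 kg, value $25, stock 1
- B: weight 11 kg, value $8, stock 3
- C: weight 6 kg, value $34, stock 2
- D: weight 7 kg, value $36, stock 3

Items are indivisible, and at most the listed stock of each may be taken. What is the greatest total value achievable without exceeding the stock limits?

Best selections within weight 43 and stock limits:
- 1×A + 2×C + 3×D: weight 39, value 201
- 2×C + 3×D: weight 33, value 176
- 1×A + 1×B + 2×C + 2×D: weight 43, value 173
- 1×A + 1×C + 3×D: weight 33, value 167
Best: $201.

$201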